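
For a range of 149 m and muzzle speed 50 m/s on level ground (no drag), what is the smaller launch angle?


sin(2*theta) = R*g/v0^2 = 149*9.81/50^2 = 0.584676, theta = arcsin(0.584676)/2 = 17.89°

17.89 degrees


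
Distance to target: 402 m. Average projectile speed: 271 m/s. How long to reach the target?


t = d/v = 402/271 = 1.483 s

1.483 s


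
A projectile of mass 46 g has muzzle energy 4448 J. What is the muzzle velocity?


v = sqrt(2*E/m) = sqrt(2*4448/0.046) = 439.8 m/s

439.8 m/s


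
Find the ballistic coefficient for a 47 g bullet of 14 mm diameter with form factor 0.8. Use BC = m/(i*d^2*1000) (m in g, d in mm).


BC = m/(i*d^2*1000) = 47/(0.8 * 14^2 * 1000) = 0.0002997

0.0002997


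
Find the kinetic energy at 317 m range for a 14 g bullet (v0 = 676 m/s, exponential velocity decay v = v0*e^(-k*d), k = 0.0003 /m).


v = v0*exp(-k*d) = 676*exp(-0.0003*317) = 614.675 m/s
E = 0.5*m*v^2 = 0.5*0.014*614.675^2 = 2645 J

2645 J


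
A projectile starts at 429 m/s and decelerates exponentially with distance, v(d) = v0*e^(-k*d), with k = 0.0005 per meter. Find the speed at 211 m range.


v = v0*exp(-k*d) = 429*exp(-0.0005*211) = 386 m/s

386 m/s


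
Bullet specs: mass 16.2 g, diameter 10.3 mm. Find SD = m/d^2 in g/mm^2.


SD = m/d^2 = 16.2/10.3^2 = 0.1527 g/mm^2

0.1527 g/mm^2


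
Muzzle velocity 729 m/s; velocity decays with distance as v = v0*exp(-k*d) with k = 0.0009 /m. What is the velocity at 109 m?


v = v0*exp(-k*d) = 729*exp(-0.0009*109) = 660.9 m/s

660.9 m/s


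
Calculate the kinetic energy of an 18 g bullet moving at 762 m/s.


E = 0.5*m*v^2 = 0.5*0.018*762^2 = 5226 J

5226 J


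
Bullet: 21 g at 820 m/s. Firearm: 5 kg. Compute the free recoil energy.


v_r = m_p*v_p/m_gun = 0.021*820/5 = 3.444 m/s, E_r = 0.5*m_gun*v_r^2 = 0.5*5*3.444^2 = 29.65 J

29.65 J


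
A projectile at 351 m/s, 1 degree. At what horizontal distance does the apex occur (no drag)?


R = v0^2*sin(2*theta)/g = 351^2*sin(2*1°)/9.81 = 438.293 m
apex_dist = R/2 = 438.293/2 = 219.1 m

219.1 m


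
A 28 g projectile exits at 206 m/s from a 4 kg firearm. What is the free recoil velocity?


v_recoil = m_p * v_p / m_gun = 0.028 * 206 / 4 = 1.442 m/s

1.442 m/s


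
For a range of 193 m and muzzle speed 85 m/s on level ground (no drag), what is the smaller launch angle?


sin(2*theta) = R*g/v0^2 = 193*9.81/85^2 = 0.262053, theta = arcsin(0.262053)/2 = 7.596°

7.596 degrees


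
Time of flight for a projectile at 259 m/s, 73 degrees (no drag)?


T = 2*v0*sin(theta)/g = 2*259*sin(73°)/9.81 = 50.5 s

50.5 s


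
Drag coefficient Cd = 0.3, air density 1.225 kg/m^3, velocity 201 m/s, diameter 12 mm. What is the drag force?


A = pi*(d/2)^2 = pi*(12/2000)^2 = 1.13097e-04 m^2
Fd = 0.5*Cd*rho*A*v^2 = 0.5*0.3*1.225*1.13097e-04*201^2 = 0.8396 N

0.8396 N


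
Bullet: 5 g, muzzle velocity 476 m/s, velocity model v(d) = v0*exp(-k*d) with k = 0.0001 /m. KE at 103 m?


v = v0*exp(-k*d) = 476*exp(-0.0001*103) = 471.122 m/s
E = 0.5*m*v^2 = 0.5*0.005*471.122^2 = 554.9 J

554.9 J


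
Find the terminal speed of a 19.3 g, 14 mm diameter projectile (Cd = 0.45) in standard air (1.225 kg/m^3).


A = pi*(d/2)^2 = pi*(14/2000)^2 = 1.53938e-04 m^2
vt = sqrt(2mg/(Cd*rho*A)) = sqrt(2*0.0193*9.81/(0.45 * 1.225 * 1.53938e-04)) = 66.8 m/s

66.8 m/s


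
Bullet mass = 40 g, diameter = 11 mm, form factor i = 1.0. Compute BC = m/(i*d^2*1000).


BC = m/(i*d^2*1000) = 40/(1.0 * 11^2 * 1000) = 0.0003306

0.0003306


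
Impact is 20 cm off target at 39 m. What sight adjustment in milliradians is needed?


1 mrad subtends 1 cm per 10 m of range, so adj = error_cm / (dist_m / 10) = 20 / (39/10) = 5.128 mrad

5.128 mrad


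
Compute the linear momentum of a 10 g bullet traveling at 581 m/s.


p = m*v = 0.01*581 = 5.81 kg·m/s

5.81 kg·m/s


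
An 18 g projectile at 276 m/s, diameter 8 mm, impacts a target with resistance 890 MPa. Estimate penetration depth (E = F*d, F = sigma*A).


A = pi*(d/2)^2 = pi*(8/2)^2 = 50.2655 mm^2
E = 0.5*m*v^2 = 0.5*0.018*276^2 = 685.584 J
depth = E/(sigma*A) = 685.584 J / (890 MPa * 50.2655 mm^2) = 685.584/(890 * 50.2655) m = 0.015325 m ≈ 15.33 mm

15.33 mm


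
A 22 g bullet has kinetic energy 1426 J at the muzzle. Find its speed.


v = sqrt(2*E/m) = sqrt(2*1426/0.022) = 360.1 m/s

360.1 m/s


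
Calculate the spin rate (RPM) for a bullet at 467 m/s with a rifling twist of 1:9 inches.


twist_m = 9*0.0254 = 0.2286 m
spin = v/twist = 467/0.2286 = 2042.87 rev/s
RPM = spin*60 = 2042.87*60 ≈ 122572 RPM

122572 RPM


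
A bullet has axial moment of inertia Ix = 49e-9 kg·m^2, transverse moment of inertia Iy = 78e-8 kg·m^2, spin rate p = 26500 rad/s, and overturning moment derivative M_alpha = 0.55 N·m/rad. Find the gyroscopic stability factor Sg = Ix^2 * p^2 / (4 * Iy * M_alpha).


Sg = Ix^2 * p^2 / (4 * Iy * M_alpha) = (49e-9)^2 * 26500^2 / (4 * 78e-8 * 0.55) = 0.9826

0.9826


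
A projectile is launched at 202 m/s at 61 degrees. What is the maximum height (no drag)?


H = (v0*sin(theta))^2 / (2g) = (202*sin(61°))^2 / (2*9.81) = 1591 m

1591 m


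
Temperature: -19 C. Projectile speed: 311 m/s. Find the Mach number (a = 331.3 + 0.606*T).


a = 331.3 + 0.606*(-19) = 319.786 m/s
M = v/a = 311/319.786 = 0.9725

0.9725


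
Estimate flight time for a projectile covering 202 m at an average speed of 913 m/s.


t = d/v = 202/913 = 0.2212 s

0.2212 s


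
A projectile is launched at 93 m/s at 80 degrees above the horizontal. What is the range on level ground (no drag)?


R = v0^2 * sin(2*theta) / g = 93^2 * sin(2*80°) / 9.81 = 301.5 m

301.5 m


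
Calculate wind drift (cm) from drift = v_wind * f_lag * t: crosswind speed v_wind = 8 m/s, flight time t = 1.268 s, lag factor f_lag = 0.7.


drift = v_wind * lag * t = 8 * 0.7 * 1.268 = 7.1008 m ≈ 710.1 cm

710.1 cm


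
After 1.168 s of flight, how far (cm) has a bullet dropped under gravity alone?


drop = 0.5*g*t^2 = 0.5*9.81*1.168^2 = 6.69152 m ≈ 669.2 cm

669.2 cm


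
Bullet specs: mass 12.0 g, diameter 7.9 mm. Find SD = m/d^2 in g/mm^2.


SD = m/d^2 = 12.0/7.9^2 = 0.1923 g/mm^2

0.1923 g/mm^2


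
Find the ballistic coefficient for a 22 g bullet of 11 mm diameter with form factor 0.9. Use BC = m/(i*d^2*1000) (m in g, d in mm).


BC = m/(i*d^2*1000) = 22/(0.9 * 11^2 * 1000) = 0.000202

0.000202


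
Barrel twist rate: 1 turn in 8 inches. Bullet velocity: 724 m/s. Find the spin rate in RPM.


twist_m = 8*0.0254 = 0.2032 m
spin = v/twist = 724/0.2032 = 3562.992 rev/s
RPM = spin*60 = 3562.992*60 ≈ 213780 RPM

213780 RPM


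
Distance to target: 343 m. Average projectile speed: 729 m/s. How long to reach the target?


t = d/v = 343/729 = 0.4705 s

0.4705 s


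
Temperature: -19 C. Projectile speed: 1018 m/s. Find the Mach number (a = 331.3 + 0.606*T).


a = 331.3 + 0.606*(-19) = 319.786 m/s
M = v/a = 1018/319.786 = 3.183

3.183


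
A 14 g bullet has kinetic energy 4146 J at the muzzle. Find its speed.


v = sqrt(2*E/m) = sqrt(2*4146/0.014) = 769.6 m/s

769.6 m/s


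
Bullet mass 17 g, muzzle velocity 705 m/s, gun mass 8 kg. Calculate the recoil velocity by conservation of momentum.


v_recoil = m_p * v_p / m_gun = 0.017 * 705 / 8 = 1.498 m/s

1.498 m/s


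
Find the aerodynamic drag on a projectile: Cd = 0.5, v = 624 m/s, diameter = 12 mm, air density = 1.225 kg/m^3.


A = pi*(d/2)^2 = pi*(12/2000)^2 = 1.13097e-04 m^2
Fd = 0.5*Cd*rho*A*v^2 = 0.5*0.5*1.225*1.13097e-04*624^2 = 13.49 N

13.49 N


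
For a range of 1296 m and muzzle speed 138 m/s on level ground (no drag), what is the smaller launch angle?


sin(2*theta) = R*g/v0^2 = 1296*9.81/138^2 = 0.667599, theta = arcsin(0.667599)/2 = 20.94°

20.94 degrees


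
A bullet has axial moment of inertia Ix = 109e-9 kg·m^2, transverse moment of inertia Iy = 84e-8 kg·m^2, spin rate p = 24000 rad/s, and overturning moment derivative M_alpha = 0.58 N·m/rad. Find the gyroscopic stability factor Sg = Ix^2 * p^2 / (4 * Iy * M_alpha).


Sg = Ix^2 * p^2 / (4 * Iy * M_alpha) = (109e-9)^2 * 24000^2 / (4 * 84e-8 * 0.58) = 3.512

3.512


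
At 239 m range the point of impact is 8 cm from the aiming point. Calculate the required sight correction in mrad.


1 mrad subtends 1 cm per 10 m of range, so adj = error_cm / (dist_m / 10) = 8 / (239/10) = 0.3347 mrad

0.3347 mrad


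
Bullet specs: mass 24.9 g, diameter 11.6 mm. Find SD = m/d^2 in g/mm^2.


SD = m/d^2 = 24.9/11.6^2 = 0.185 g/mm^2

0.185 g/mm^2


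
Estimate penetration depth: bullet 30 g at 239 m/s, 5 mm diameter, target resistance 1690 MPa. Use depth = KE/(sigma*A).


A = pi*(d/2)^2 = pi*(5/2)^2 = 19.635 mm^2
E = 0.5*m*v^2 = 0.5*0.03*239^2 = 856.815 J
depth = E/(sigma*A) = 856.815 J / (1690 MPa * 19.635 mm^2) = 856.815/(1690 * 19.635) m = 0.0258208 m ≈ 25.82 mm

25.82 mm


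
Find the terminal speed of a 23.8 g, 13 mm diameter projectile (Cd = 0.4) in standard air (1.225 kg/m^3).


A = pi*(d/2)^2 = pi*(13/2000)^2 = 1.32732e-04 m^2
vt = sqrt(2mg/(Cd*rho*A)) = sqrt(2*0.0238*9.81/(0.4 * 1.225 * 1.32732e-04)) = 84.73 m/s

84.73 m/s


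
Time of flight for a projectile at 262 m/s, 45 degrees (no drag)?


T = 2*v0*sin(theta)/g = 2*262*sin(45°)/9.81 = 37.77 s

37.77 s


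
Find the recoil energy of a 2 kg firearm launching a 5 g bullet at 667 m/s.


v_r = m_p*v_p/m_gun = 0.005*667/2 = 1.6675 m/s, E_r = 0.5*m_gun*v_r^2 = 0.5*2*1.6675^2 = 2.781 J

2.781 J


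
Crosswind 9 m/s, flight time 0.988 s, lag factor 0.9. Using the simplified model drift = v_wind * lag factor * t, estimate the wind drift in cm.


drift = v_wind * lag * t = 9 * 0.9 * 0.988 = 8.0028 m ≈ 800.3 cm

800.3 cm


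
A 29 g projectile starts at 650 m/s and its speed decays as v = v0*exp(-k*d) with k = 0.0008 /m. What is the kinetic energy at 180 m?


v = v0*exp(-k*d) = 650*exp(-0.0008*180) = 562.827 m/s
E = 0.5*m*v^2 = 0.5*0.029*562.827^2 = 4593 J

4593 J


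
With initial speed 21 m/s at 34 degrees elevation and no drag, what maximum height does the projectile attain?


H = (v0*sin(theta))^2 / (2g) = (21*sin(34°))^2 / (2*9.81) = 7.029 m

7.029 m


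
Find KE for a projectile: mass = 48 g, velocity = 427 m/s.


E = 0.5*m*v^2 = 0.5*0.048*427^2 = 4376 J

4376 J


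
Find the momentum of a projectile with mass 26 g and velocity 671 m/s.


p = m*v = 0.026*671 = 17.45 kg·m/s

17.45 kg·m/s


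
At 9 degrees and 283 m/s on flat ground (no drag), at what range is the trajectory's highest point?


R = v0^2*sin(2*theta)/g = 283^2*sin(2*9°)/9.81 = 2522.82 m
apex_dist = R/2 = 2522.82/2 = 1261 m

1261 m


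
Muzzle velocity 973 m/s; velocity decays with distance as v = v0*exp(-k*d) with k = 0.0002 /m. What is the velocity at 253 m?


v = v0*exp(-k*d) = 973*exp(-0.0002*253) = 925 m/s

925 m/s


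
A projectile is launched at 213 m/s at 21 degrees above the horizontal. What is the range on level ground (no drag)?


R = v0^2 * sin(2*theta) / g = 213^2 * sin(2*21°) / 9.81 = 3095 m

3095 m


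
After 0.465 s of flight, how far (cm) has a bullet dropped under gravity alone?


drop = 0.5*g*t^2 = 0.5*9.81*0.465^2 = 1.06058 m ≈ 106.1 cm

106.1 cm


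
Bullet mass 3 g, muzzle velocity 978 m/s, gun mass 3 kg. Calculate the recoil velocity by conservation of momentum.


v_recoil = m_p * v_p / m_gun = 0.003 * 978 / 3 = 0.978 m/s

0.978 m/s


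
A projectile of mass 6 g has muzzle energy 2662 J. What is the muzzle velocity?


v = sqrt(2*E/m) = sqrt(2*2662/0.006) = 942 m/s

942 m/s


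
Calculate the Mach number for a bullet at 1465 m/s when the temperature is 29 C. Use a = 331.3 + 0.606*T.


a = 331.3 + 0.606*(29) = 348.874 m/s
M = v/a = 1465/348.874 = 4.199

4.199


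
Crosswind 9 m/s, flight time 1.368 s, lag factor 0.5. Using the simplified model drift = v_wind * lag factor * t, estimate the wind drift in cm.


drift = v_wind * lag * t = 9 * 0.5 * 1.368 = 6.156 m ≈ 615.6 cm

615.6 cm


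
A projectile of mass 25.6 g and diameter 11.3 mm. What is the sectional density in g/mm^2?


SD = m/d^2 = 25.6/11.3^2 = 0.2005 g/mm^2

0.2005 g/mm^2


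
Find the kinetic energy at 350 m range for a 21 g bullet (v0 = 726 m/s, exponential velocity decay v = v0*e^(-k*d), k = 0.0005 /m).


v = v0*exp(-k*d) = 726*exp(-0.0005*350) = 609.446 m/s
E = 0.5*m*v^2 = 0.5*0.021*609.446^2 = 3900 J

3900 J


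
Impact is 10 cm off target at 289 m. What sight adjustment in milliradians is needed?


1 mrad subtends 1 cm per 10 m of range, so adj = error_cm / (dist_m / 10) = 10 / (289/10) = 0.346 mrad

0.346 mrad


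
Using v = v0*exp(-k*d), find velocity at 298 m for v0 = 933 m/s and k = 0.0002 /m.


v = v0*exp(-k*d) = 933*exp(-0.0002*298) = 879 m/s

879 m/s


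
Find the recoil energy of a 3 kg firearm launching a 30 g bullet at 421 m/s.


v_r = m_p*v_p/m_gun = 0.03*421/3 = 4.21 m/s, E_r = 0.5*m_gun*v_r^2 = 0.5*3*4.21^2 = 26.59 J

26.59 J


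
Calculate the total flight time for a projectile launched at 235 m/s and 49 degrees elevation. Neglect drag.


T = 2*v0*sin(theta)/g = 2*235*sin(49°)/9.81 = 36.16 s

36.16 s


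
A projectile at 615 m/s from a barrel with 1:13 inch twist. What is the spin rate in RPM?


twist_m = 13*0.0254 = 0.3302 m
spin = v/twist = 615/0.3302 = 1862.508 rev/s
RPM = spin*60 = 1862.508*60 ≈ 111750 RPM

111750 RPM


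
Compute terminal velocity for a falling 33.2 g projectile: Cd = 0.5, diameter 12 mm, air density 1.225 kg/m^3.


A = pi*(d/2)^2 = pi*(12/2000)^2 = 1.13097e-04 m^2
vt = sqrt(2mg/(Cd*rho*A)) = sqrt(2*0.0332*9.81/(0.5 * 1.225 * 1.13097e-04)) = 96.97 m/s

96.97 m/s


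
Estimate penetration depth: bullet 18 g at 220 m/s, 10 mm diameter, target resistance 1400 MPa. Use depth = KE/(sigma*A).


A = pi*(d/2)^2 = pi*(10/2)^2 = 78.5398 mm^2
E = 0.5*m*v^2 = 0.5*0.018*220^2 = 435.6 J
depth = E/(sigma*A) = 435.6 J / (1400 MPa * 78.5398 mm^2) = 435.6/(1400 * 78.5398) m = 0.00396159 m ≈ 3.962 mm

3.962 mm


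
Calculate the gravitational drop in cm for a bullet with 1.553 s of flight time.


drop = 0.5*g*t^2 = 0.5*9.81*1.553^2 = 11.8299 m ≈ 1183 cm

1183 cm


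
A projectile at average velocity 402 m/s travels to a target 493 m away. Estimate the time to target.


t = d/v = 493/402 = 1.226 s

1.226 s


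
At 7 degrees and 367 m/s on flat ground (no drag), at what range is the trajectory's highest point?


R = v0^2*sin(2*theta)/g = 367^2*sin(2*7°)/9.81 = 3321.53 m
apex_dist = R/2 = 3321.53/2 = 1661 m

1661 m


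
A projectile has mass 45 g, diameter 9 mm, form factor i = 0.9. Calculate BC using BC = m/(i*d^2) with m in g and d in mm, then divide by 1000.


BC = m/(i*d^2*1000) = 45/(0.9 * 9^2 * 1000) = 0.0006173

0.0006173


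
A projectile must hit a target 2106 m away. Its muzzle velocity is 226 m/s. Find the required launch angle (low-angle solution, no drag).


sin(2*theta) = R*g/v0^2 = 2106*9.81/226^2 = 0.404493, theta = arcsin(0.404493)/2 = 11.93°

11.93 degrees


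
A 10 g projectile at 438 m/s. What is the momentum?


p = m*v = 0.01*438 = 4.38 kg·m/s

4.38 kg·m/s


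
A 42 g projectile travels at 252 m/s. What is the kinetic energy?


E = 0.5*m*v^2 = 0.5*0.042*252^2 = 1334 J

1334 J


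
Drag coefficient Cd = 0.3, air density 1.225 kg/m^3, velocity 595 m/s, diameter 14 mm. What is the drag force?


A = pi*(d/2)^2 = pi*(14/2000)^2 = 1.53938e-04 m^2
Fd = 0.5*Cd*rho*A*v^2 = 0.5*0.3*1.225*1.53938e-04*595^2 = 10.01 N

10.01 N


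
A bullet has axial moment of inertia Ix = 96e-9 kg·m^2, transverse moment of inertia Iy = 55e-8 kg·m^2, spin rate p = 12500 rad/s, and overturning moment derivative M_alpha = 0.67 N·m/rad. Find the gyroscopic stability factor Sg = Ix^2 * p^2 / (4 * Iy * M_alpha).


Sg = Ix^2 * p^2 / (4 * Iy * M_alpha) = (96e-9)^2 * 12500^2 / (4 * 55e-8 * 0.67) = 0.9769

0.9769


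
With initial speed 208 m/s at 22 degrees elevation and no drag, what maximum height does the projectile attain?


H = (v0*sin(theta))^2 / (2g) = (208*sin(22°))^2 / (2*9.81) = 309.4 m

309.4 m


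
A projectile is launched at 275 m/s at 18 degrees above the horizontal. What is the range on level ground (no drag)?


R = v0^2 * sin(2*theta) / g = 275^2 * sin(2*18°) / 9.81 = 4531 m

4531 m


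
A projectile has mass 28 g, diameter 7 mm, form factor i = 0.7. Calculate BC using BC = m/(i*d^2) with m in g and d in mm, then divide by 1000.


BC = m/(i*d^2*1000) = 28/(0.7 * 7^2 * 1000) = 0.0008163

0.0008163


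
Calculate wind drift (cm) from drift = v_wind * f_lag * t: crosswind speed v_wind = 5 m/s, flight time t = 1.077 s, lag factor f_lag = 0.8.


drift = v_wind * lag * t = 5 * 0.8 * 1.077 = 4.308 m ≈ 430.8 cm

430.8 cm


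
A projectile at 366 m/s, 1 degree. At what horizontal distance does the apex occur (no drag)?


R = v0^2*sin(2*theta)/g = 366^2*sin(2*1°)/9.81 = 476.554 m
apex_dist = R/2 = 476.554/2 = 238.3 m

238.3 m


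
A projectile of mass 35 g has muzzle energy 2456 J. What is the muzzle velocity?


v = sqrt(2*E/m) = sqrt(2*2456/0.035) = 374.6 m/s

374.6 m/s


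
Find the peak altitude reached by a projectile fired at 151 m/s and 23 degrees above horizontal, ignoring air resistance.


H = (v0*sin(theta))^2 / (2g) = (151*sin(23°))^2 / (2*9.81) = 177.4 m

177.4 m


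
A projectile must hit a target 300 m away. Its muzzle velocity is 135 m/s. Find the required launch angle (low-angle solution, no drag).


sin(2*theta) = R*g/v0^2 = 300*9.81/135^2 = 0.161481, theta = arcsin(0.161481)/2 = 4.646°

4.646 degrees


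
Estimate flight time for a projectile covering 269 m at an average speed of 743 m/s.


t = d/v = 269/743 = 0.362 s

0.362 s


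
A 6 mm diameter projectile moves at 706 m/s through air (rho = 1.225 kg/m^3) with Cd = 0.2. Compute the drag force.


A = pi*(d/2)^2 = pi*(6/2000)^2 = 2.82743e-05 m^2
Fd = 0.5*Cd*rho*A*v^2 = 0.5*0.2*1.225*2.82743e-05*706^2 = 1.726 N

1.726 N


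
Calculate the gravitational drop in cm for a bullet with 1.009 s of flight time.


drop = 0.5*g*t^2 = 0.5*9.81*1.009^2 = 4.99369 m ≈ 499.4 cm

499.4 cm


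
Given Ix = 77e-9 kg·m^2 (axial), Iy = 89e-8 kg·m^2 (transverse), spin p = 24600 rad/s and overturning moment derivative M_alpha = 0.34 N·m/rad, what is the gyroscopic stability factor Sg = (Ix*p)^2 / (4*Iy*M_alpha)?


Sg = Ix^2 * p^2 / (4 * Iy * M_alpha) = (77e-9)^2 * 24600^2 / (4 * 89e-8 * 0.34) = 2.964

2.964


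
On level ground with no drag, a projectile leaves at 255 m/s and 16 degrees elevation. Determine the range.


R = v0^2 * sin(2*theta) / g = 255^2 * sin(2*16°) / 9.81 = 3513 m

3513 m


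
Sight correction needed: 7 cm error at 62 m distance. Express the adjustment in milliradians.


1 mrad subtends 1 cm per 10 m of range, so adj = error_cm / (dist_m / 10) = 7 / (62/10) = 1.129 mrad

1.129 mrad


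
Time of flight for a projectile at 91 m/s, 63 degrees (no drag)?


T = 2*v0*sin(theta)/g = 2*91*sin(63°)/9.81 = 16.53 s

16.53 s


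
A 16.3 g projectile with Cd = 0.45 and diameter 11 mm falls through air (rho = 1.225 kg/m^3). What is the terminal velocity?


A = pi*(d/2)^2 = pi*(11/2000)^2 = 9.50332e-05 m^2
vt = sqrt(2mg/(Cd*rho*A)) = sqrt(2*0.0163*9.81/(0.45 * 1.225 * 9.50332e-05)) = 78.13 m/s

78.13 m/s


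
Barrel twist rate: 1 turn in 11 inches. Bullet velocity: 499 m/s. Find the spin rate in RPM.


twist_m = 11*0.0254 = 0.2794 m
spin = v/twist = 499/0.2794 = 1785.97 rev/s
RPM = spin*60 = 1785.97*60 ≈ 107158 RPM

107158 RPM


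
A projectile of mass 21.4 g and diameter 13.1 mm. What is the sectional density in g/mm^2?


SD = m/d^2 = 21.4/13.1^2 = 0.1247 g/mm^2

0.1247 g/mm^2


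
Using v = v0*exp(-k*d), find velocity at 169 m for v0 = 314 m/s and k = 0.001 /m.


v = v0*exp(-k*d) = 314*exp(-0.001*169) = 265.2 m/s

265.2 m/s


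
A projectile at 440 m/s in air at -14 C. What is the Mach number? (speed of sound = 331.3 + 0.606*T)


a = 331.3 + 0.606*(-14) = 322.816 m/s
M = v/a = 440/322.816 = 1.363

1.363


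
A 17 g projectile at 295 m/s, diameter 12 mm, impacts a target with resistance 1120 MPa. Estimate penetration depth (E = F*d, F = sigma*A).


A = pi*(d/2)^2 = pi*(12/2)^2 = 113.097 mm^2
E = 0.5*m*v^2 = 0.5*0.017*295^2 = 739.713 J
depth = E/(sigma*A) = 739.713 J / (1120 MPa * 113.097 mm^2) = 739.713/(1120 * 113.097) m = 0.00583973 m ≈ 5.84 mm

5.84 mm


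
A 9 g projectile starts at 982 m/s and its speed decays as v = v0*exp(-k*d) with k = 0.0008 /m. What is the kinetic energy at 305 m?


v = v0*exp(-k*d) = 982*exp(-0.0008*305) = 769.385 m/s
E = 0.5*m*v^2 = 0.5*0.009*769.385^2 = 2664 J

2664 J


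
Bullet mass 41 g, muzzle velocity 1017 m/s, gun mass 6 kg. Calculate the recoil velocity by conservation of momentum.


v_recoil = m_p * v_p / m_gun = 0.041 * 1017 / 6 = 6.95 m/s

6.95 m/s


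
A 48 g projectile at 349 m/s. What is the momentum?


p = m*v = 0.048*349 = 16.75 kg·m/s

16.75 kg·m/s


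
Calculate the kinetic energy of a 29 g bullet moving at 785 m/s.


E = 0.5*m*v^2 = 0.5*0.029*785^2 = 8935 J

8935 J


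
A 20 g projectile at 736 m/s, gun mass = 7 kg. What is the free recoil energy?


v_r = m_p*v_p/m_gun = 0.02*736/7 = 2.10286 m/s, E_r = 0.5*m_gun*v_r^2 = 0.5*7*2.10286^2 = 15.48 J

15.48 J


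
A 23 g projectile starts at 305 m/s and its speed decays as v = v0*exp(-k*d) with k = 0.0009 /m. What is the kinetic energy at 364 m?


v = v0*exp(-k*d) = 305*exp(-0.0009*364) = 219.799 m/s
E = 0.5*m*v^2 = 0.5*0.023*219.799^2 = 555.6 J

555.6 J


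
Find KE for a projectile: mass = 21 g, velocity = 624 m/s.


E = 0.5*m*v^2 = 0.5*0.021*624^2 = 4088 J

4088 J


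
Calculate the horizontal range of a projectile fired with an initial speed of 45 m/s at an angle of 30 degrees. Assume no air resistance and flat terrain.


R = v0^2 * sin(2*theta) / g = 45^2 * sin(2*30°) / 9.81 = 178.8 m

178.8 m


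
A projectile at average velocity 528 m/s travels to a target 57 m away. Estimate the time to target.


t = d/v = 57/528 = 0.108 s

0.108 s


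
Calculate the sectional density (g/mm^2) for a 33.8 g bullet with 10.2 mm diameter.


SD = m/d^2 = 33.8/10.2^2 = 0.3249 g/mm^2

0.3249 g/mm^2


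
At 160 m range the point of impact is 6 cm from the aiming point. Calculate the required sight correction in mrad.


1 mrad subtends 1 cm per 10 m of range, so adj = error_cm / (dist_m / 10) = 6 / (160/10) = 0.375 mrad

0.375 mrad


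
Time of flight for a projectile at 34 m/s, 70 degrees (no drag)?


T = 2*v0*sin(theta)/g = 2*34*sin(70°)/9.81 = 6.514 s

6.514 s


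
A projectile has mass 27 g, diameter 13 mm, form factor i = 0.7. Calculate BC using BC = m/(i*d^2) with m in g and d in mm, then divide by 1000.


BC = m/(i*d^2*1000) = 27/(0.7 * 13^2 * 1000) = 0.0002282

0.0002282


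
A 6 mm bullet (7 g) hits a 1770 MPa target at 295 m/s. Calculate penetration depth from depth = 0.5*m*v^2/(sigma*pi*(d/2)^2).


A = pi*(d/2)^2 = pi*(6/2)^2 = 28.2743 mm^2
E = 0.5*m*v^2 = 0.5*0.007*295^2 = 304.588 J
depth = E/(sigma*A) = 304.588 J / (1770 MPa * 28.2743 mm^2) = 304.588/(1770 * 28.2743) m = 0.0060862 m ≈ 6.086 mm

6.086 mm


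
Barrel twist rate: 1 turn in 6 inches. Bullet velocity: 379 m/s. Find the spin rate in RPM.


twist_m = 6*0.0254 = 0.1524 m
spin = v/twist = 379/0.1524 = 2486.877 rev/s
RPM = spin*60 = 2486.877*60 ≈ 149213 RPM

149213 RPM


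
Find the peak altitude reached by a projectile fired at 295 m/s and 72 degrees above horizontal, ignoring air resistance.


H = (v0*sin(theta))^2 / (2g) = (295*sin(72°))^2 / (2*9.81) = 4012 m

4012 m


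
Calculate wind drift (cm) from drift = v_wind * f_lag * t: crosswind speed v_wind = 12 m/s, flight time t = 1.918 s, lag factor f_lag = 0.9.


drift = v_wind * lag * t = 12 * 0.9 * 1.918 = 20.7144 m ≈ 2071 cm

2071 cm


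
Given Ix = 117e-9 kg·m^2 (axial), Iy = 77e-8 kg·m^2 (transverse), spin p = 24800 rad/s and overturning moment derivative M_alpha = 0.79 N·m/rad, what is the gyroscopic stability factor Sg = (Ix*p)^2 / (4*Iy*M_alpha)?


Sg = Ix^2 * p^2 / (4 * Iy * M_alpha) = (117e-9)^2 * 24800^2 / (4 * 77e-8 * 0.79) = 3.46

3.46


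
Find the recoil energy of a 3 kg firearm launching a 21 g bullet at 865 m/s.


v_r = m_p*v_p/m_gun = 0.021*865/3 = 6.055 m/s, E_r = 0.5*m_gun*v_r^2 = 0.5*3*6.055^2 = 54.99 J

54.99 J


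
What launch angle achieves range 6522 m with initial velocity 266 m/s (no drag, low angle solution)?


sin(2*theta) = R*g/v0^2 = 6522*9.81/266^2 = 0.904246, theta = arcsin(0.904246)/2 = 32.36°

32.36 degrees


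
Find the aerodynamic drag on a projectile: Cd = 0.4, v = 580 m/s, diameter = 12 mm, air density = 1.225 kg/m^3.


A = pi*(d/2)^2 = pi*(12/2000)^2 = 1.13097e-04 m^2
Fd = 0.5*Cd*rho*A*v^2 = 0.5*0.4*1.225*1.13097e-04*580^2 = 9.321 N

9.321 N


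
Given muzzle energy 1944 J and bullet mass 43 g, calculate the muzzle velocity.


v = sqrt(2*E/m) = sqrt(2*1944/0.043) = 300.7 m/s

300.7 m/s


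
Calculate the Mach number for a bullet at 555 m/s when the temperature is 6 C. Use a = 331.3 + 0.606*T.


a = 331.3 + 0.606*(6) = 334.936 m/s
M = v/a = 555/334.936 = 1.657

1.657


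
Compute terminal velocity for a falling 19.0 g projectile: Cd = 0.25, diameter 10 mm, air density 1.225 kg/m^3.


A = pi*(d/2)^2 = pi*(10/2000)^2 = 7.85398e-05 m^2
vt = sqrt(2mg/(Cd*rho*A)) = sqrt(2*0.019*9.81/(0.25 * 1.225 * 7.85398e-05)) = 124.5 m/s

124.5 m/s


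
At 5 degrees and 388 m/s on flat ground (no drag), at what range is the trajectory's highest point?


R = v0^2*sin(2*theta)/g = 388^2*sin(2*5°)/9.81 = 2664.8 m
apex_dist = R/2 = 2664.8/2 = 1332 m

1332 m


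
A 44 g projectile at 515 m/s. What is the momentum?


p = m*v = 0.044*515 = 22.66 kg·m/s

22.66 kg·m/s


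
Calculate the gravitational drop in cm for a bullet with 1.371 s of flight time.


drop = 0.5*g*t^2 = 0.5*9.81*1.371^2 = 9.21964 m ≈ 922 cm

922 cm


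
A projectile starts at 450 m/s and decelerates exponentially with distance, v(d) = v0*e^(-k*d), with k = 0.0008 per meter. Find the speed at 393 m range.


v = v0*exp(-k*d) = 450*exp(-0.0008*393) = 328.6 m/s

328.6 m/s


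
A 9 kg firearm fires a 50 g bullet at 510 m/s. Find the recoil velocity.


v_recoil = m_p * v_p / m_gun = 0.05 * 510 / 9 = 2.833 m/s

2.833 m/s


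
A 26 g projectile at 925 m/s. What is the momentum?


p = m*v = 0.026*925 = 24.05 kg·m/s

24.05 kg·m/s


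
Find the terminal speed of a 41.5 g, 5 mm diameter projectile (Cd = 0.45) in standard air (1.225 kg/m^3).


A = pi*(d/2)^2 = pi*(5/2000)^2 = 1.96350e-05 m^2
vt = sqrt(2mg/(Cd*rho*A)) = sqrt(2*0.0415*9.81/(0.45 * 1.225 * 1.96350e-05)) = 274.3 m/s

274.3 m/s


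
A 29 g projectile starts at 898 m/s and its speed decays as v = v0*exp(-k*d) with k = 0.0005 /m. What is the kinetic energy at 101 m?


v = v0*exp(-k*d) = 898*exp(-0.0005*101) = 853.777 m/s
E = 0.5*m*v^2 = 0.5*0.029*853.777^2 = 10570 J

10570 J


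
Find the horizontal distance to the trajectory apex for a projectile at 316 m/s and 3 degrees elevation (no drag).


R = v0^2*sin(2*theta)/g = 316^2*sin(2*3°)/9.81 = 1064 m
apex_dist = R/2 = 1064/2 = 532 m

532 m


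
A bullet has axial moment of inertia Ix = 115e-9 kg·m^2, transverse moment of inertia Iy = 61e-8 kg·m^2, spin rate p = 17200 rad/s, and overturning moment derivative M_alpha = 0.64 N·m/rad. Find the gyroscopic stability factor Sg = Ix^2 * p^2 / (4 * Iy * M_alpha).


Sg = Ix^2 * p^2 / (4 * Iy * M_alpha) = (115e-9)^2 * 17200^2 / (4 * 61e-8 * 0.64) = 2.505

2.505


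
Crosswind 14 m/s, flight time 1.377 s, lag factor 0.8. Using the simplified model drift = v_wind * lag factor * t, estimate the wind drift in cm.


drift = v_wind * lag * t = 14 * 0.8 * 1.377 = 15.4224 m ≈ 1542 cm

1542 cm


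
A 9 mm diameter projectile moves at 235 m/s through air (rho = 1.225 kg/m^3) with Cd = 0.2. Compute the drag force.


A = pi*(d/2)^2 = pi*(9/2000)^2 = 6.36173e-05 m^2
Fd = 0.5*Cd*rho*A*v^2 = 0.5*0.2*1.225*6.36173e-05*235^2 = 0.4304 N

0.4304 N


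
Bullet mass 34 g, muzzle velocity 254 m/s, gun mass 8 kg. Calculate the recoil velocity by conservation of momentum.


v_recoil = m_p * v_p / m_gun = 0.034 * 254 / 8 = 1.08 m/s

1.08 m/s


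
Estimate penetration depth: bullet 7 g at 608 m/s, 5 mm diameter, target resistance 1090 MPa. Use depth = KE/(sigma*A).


A = pi*(d/2)^2 = pi*(5/2)^2 = 19.635 mm^2
E = 0.5*m*v^2 = 0.5*0.007*608^2 = 1293.82 J
depth = E/(sigma*A) = 1293.82 J / (1090 MPa * 19.635 mm^2) = 1293.82/(1090 * 19.635) m = 0.0604531 m ≈ 60.45 mm

60.45 mm


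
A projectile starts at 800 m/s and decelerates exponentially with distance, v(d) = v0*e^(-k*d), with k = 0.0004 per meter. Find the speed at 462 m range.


v = v0*exp(-k*d) = 800*exp(-0.0004*462) = 665 m/s

665 m/s


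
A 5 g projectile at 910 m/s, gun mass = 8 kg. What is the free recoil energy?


v_r = m_p*v_p/m_gun = 0.005*910/8 = 0.56875 m/s, E_r = 0.5*m_gun*v_r^2 = 0.5*8*0.56875^2 = 1.294 J

1.294 J


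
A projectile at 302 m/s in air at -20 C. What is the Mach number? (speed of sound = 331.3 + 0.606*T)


a = 331.3 + 0.606*(-20) = 319.18 m/s
M = v/a = 302/319.18 = 0.9462

0.9462


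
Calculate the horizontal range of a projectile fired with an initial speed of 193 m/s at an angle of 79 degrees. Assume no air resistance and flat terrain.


R = v0^2 * sin(2*theta) / g = 193^2 * sin(2*79°) / 9.81 = 1422 m

1422 m


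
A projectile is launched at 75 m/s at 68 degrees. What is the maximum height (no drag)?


H = (v0*sin(theta))^2 / (2g) = (75*sin(68°))^2 / (2*9.81) = 246.5 m

246.5 m


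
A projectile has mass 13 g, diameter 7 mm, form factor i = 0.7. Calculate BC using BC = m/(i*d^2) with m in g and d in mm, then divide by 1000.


BC = m/(i*d^2*1000) = 13/(0.7 * 7^2 * 1000) = 0.000379

0.000379


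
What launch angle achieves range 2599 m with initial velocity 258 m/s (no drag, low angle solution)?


sin(2*theta) = R*g/v0^2 = 2599*9.81/258^2 = 0.383033, theta = arcsin(0.383033)/2 = 11.26°

11.26 degrees


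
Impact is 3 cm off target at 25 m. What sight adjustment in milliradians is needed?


1 mrad subtends 1 cm per 10 m of range, so adj = error_cm / (dist_m / 10) = 3 / (25/10) = 1.2 mrad

1.2 mrad


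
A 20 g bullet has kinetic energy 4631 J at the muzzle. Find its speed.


v = sqrt(2*E/m) = sqrt(2*4631/0.02) = 680.5 m/s

680.5 m/s


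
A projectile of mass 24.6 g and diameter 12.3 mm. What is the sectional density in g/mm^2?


SD = m/d^2 = 24.6/12.3^2 = 0.1626 g/mm^2

0.1626 g/mm^2


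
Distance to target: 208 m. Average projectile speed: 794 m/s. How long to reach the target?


t = d/v = 208/794 = 0.262 s

0.262 s


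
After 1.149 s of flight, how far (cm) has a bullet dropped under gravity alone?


drop = 0.5*g*t^2 = 0.5*9.81*1.149^2 = 6.47559 m ≈ 647.6 cm

647.6 cm


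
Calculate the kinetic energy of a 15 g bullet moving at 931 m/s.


E = 0.5*m*v^2 = 0.5*0.015*931^2 = 6501 J

6501 J


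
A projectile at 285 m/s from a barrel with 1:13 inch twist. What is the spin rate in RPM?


twist_m = 13*0.0254 = 0.3302 m
spin = v/twist = 285/0.3302 = 863.1133 rev/s
RPM = spin*60 = 863.1133*60 ≈ 51787 RPM

51787 RPM


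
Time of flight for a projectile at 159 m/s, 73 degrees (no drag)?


T = 2*v0*sin(theta)/g = 2*159*sin(73°)/9.81 = 31 s

31 s


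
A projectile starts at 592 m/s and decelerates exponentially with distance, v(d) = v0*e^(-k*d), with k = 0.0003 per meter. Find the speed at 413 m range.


v = v0*exp(-k*d) = 592*exp(-0.0003*413) = 523 m/s

523 m/s


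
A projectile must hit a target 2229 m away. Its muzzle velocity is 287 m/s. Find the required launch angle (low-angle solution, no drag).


sin(2*theta) = R*g/v0^2 = 2229*9.81/287^2 = 0.26547, theta = arcsin(0.26547)/2 = 7.697°

7.697 degrees


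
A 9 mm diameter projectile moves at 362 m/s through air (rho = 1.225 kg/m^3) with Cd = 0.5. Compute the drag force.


A = pi*(d/2)^2 = pi*(9/2000)^2 = 6.36173e-05 m^2
Fd = 0.5*Cd*rho*A*v^2 = 0.5*0.5*1.225*6.36173e-05*362^2 = 2.553 N

2.553 N


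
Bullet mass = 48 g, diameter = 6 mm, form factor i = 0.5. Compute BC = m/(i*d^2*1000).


BC = m/(i*d^2*1000) = 48/(0.5 * 6^2 * 1000) = 0.002667

0.002667


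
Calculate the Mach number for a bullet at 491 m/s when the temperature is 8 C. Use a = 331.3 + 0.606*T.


a = 331.3 + 0.606*(8) = 336.148 m/s
M = v/a = 491/336.148 = 1.461

1.461


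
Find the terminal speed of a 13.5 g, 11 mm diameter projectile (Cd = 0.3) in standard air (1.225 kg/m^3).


A = pi*(d/2)^2 = pi*(11/2000)^2 = 9.50332e-05 m^2
vt = sqrt(2mg/(Cd*rho*A)) = sqrt(2*0.0135*9.81/(0.3 * 1.225 * 9.50332e-05)) = 87.09 m/s

87.09 m/s


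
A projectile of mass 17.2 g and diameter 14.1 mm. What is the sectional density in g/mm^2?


SD = m/d^2 = 17.2/14.1^2 = 0.08651 g/mm^2

0.08651 g/mm^2


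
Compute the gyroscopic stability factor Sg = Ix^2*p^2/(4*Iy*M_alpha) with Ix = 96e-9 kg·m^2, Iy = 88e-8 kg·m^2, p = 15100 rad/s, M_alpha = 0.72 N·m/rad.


Sg = Ix^2 * p^2 / (4 * Iy * M_alpha) = (96e-9)^2 * 15100^2 / (4 * 88e-8 * 0.72) = 0.8291

0.8291


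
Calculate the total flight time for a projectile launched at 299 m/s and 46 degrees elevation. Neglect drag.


T = 2*v0*sin(theta)/g = 2*299*sin(46°)/9.81 = 43.85 s

43.85 s


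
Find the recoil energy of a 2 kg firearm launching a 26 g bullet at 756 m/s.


v_r = m_p*v_p/m_gun = 0.026*756/2 = 9.828 m/s, E_r = 0.5*m_gun*v_r^2 = 0.5*2*9.828^2 = 96.59 J

96.59 J


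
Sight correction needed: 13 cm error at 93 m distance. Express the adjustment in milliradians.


1 mrad subtends 1 cm per 10 m of range, so adj = error_cm / (dist_m / 10) = 13 / (93/10) = 1.398 mrad

1.398 mrad


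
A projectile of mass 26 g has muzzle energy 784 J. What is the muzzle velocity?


v = sqrt(2*E/m) = sqrt(2*784/0.026) = 245.6 m/s

245.6 m/s


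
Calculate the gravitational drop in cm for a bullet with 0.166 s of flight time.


drop = 0.5*g*t^2 = 0.5*9.81*0.166^2 = 0.135162 m ≈ 13.52 cm

13.52 cm


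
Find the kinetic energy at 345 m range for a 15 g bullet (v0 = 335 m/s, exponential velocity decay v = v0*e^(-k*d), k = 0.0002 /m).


v = v0*exp(-k*d) = 335*exp(-0.0002*345) = 312.664 m/s
E = 0.5*m*v^2 = 0.5*0.015*312.664^2 = 733.2 J

733.2 J


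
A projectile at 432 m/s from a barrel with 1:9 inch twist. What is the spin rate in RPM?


twist_m = 9*0.0254 = 0.2286 m
spin = v/twist = 432/0.2286 = 1889.764 rev/s
RPM = spin*60 = 1889.764*60 ≈ 113386 RPM

113386 RPM


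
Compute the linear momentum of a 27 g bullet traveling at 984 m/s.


p = m*v = 0.027*984 = 26.57 kg·m/s

26.57 kg·m/s


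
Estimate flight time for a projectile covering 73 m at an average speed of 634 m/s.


t = d/v = 73/634 = 0.1151 s

0.1151 s


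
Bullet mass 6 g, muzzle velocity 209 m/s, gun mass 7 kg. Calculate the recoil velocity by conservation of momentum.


v_recoil = m_p * v_p / m_gun = 0.006 * 209 / 7 = 0.1791 m/s

0.1791 m/s


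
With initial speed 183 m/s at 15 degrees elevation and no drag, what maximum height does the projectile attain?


H = (v0*sin(theta))^2 / (2g) = (183*sin(15°))^2 / (2*9.81) = 114.3 m

114.3 m


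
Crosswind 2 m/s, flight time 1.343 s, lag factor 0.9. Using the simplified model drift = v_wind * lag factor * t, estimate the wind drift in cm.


drift = v_wind * lag * t = 2 * 0.9 * 1.343 = 2.4174 m ≈ 241.7 cm

241.7 cm


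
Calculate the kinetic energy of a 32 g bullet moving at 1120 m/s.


E = 0.5*m*v^2 = 0.5*0.032*1120^2 = 20070 J

20070 J


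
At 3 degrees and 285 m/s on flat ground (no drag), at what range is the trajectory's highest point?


R = v0^2*sin(2*theta)/g = 285^2*sin(2*3°)/9.81 = 865.476 m
apex_dist = R/2 = 865.476/2 = 432.7 m

432.7 m


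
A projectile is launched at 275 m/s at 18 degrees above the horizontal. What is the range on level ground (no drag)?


R = v0^2 * sin(2*theta) / g = 275^2 * sin(2*18°) / 9.81 = 4531 m

4531 m


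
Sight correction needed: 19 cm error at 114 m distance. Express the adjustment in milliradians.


1 mrad subtends 1 cm per 10 m of range, so adj = error_cm / (dist_m / 10) = 19 / (114/10) = 1.667 mrad

1.667 mrad


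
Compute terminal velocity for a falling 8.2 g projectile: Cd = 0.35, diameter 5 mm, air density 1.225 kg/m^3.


A = pi*(d/2)^2 = pi*(5/2000)^2 = 1.96350e-05 m^2
vt = sqrt(2mg/(Cd*rho*A)) = sqrt(2*0.0082*9.81/(0.35 * 1.225 * 1.96350e-05)) = 138.2 m/s

138.2 m/s


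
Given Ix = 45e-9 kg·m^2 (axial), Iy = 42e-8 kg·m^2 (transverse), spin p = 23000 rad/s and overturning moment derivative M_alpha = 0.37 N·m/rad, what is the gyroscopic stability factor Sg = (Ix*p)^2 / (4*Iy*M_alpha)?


Sg = Ix^2 * p^2 / (4 * Iy * M_alpha) = (45e-9)^2 * 23000^2 / (4 * 42e-8 * 0.37) = 1.723

1.723


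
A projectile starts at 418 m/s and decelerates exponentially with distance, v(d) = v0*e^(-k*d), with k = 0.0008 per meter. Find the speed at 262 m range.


v = v0*exp(-k*d) = 418*exp(-0.0008*262) = 339 m/s

339 m/s


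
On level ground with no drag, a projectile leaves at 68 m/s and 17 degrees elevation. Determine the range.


R = v0^2 * sin(2*theta) / g = 68^2 * sin(2*17°) / 9.81 = 263.6 m

263.6 m


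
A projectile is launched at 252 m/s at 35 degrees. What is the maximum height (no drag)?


H = (v0*sin(theta))^2 / (2g) = (252*sin(35°))^2 / (2*9.81) = 1065 m

1065 m


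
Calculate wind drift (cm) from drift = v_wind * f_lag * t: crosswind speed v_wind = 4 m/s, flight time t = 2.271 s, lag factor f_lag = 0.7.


drift = v_wind * lag * t = 4 * 0.7 * 2.271 = 6.3588 m ≈ 635.9 cm

635.9 cm


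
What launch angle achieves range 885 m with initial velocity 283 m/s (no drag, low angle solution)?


sin(2*theta) = R*g/v0^2 = 885*9.81/283^2 = 0.108403, theta = arcsin(0.108403)/2 = 3.112°

3.112 degrees


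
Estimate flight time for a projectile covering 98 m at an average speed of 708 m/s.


t = d/v = 98/708 = 0.1384 s

0.1384 s


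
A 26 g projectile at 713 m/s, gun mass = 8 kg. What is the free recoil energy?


v_r = m_p*v_p/m_gun = 0.026*713/8 = 2.31725 m/s, E_r = 0.5*m_gun*v_r^2 = 0.5*8*2.31725^2 = 21.48 J

21.48 J


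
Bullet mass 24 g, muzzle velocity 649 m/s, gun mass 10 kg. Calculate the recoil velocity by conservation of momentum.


v_recoil = m_p * v_p / m_gun = 0.024 * 649 / 10 = 1.558 m/s

1.558 m/s


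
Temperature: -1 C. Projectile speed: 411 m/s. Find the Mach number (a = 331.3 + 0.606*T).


a = 331.3 + 0.606*(-1) = 330.694 m/s
M = v/a = 411/330.694 = 1.243

1.243


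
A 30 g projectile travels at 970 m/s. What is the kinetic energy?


E = 0.5*m*v^2 = 0.5*0.03*970^2 = 14114 J

14114 J


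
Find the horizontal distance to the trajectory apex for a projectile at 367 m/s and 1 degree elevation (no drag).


R = v0^2*sin(2*theta)/g = 367^2*sin(2*1°)/9.81 = 479.162 m
apex_dist = R/2 = 479.162/2 = 239.6 m

239.6 m


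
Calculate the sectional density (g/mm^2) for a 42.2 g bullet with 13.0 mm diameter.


SD = m/d^2 = 42.2/13.0^2 = 0.2497 g/mm^2

0.2497 g/mm^2


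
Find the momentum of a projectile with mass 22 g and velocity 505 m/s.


p = m*v = 0.022*505 = 11.11 kg·m/s

11.11 kg·m/s


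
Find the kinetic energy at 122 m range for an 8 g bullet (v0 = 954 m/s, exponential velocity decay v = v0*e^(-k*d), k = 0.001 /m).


v = v0*exp(-k*d) = 954*exp(-0.001*122) = 844.432 m/s
E = 0.5*m*v^2 = 0.5*0.008*844.432^2 = 2852 J

2852 J


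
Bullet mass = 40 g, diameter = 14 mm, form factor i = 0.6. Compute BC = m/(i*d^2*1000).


BC = m/(i*d^2*1000) = 40/(0.6 * 14^2 * 1000) = 0.0003401

0.0003401
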